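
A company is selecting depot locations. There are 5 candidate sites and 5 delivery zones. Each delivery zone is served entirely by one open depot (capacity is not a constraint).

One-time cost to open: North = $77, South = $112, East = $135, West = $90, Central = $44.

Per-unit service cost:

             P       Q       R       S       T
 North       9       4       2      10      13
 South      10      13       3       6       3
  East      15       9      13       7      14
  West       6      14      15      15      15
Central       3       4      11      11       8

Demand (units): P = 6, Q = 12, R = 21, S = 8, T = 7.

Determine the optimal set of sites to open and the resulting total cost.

For any fixed open set, each delivery zone goes to its cheapest open site; total = fixed + service.
{South, Central}: P→Central 3·6=18, Q→Central 4·12=48, R→South 3·21=63, S→South 6·8=48, T→South 3·7=21. Service 198; fixed 156; total 354.
{North, Central}: P→Central 3·6=18, Q→North 4·12=48, R→North 2·21=42, S→North 10·8=80, T→Central 8·7=56. Service 244; fixed 121; total 365.
{North}: service 315 + fixed 77 = 392
{North, South, East, West, Central}: service 177 + fixed 458 = 635
No other subset beats 354.

Open South and Central; minimum total cost 354.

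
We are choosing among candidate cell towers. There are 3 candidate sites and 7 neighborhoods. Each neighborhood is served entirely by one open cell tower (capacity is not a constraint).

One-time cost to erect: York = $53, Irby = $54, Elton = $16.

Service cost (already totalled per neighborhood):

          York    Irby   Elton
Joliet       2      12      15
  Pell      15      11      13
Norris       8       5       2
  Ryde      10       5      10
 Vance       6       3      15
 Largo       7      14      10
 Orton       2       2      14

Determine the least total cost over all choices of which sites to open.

Minimum total cost: 95

For any fixed open set, each neighborhood goes to its cheapest open site; total = fixed + service.
{Elton}: Joliet→Elton 15, Pell→Elton 13, Norris→Elton 2, Ryde→Elton 10, Vance→Elton 15, Largo→Elton 10, Orton→Elton 14. Service 79; fixed 16; total 95.
{York}: service 50 + fixed 53 = 103
{Irby}: service 52 + fixed 54 = 106
{York, Irby, Elton}: service 32 + fixed 123 = 155
No other subset beats 95.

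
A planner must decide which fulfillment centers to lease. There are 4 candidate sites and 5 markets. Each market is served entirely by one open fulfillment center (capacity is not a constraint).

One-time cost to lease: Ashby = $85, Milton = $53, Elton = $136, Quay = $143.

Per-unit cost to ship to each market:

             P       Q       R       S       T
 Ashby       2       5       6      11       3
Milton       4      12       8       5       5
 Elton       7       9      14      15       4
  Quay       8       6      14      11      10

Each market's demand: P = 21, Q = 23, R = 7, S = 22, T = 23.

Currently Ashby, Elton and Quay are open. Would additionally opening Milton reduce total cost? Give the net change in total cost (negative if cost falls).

Current service cost with {Ashby, Elton, Quay}: 510.
Adding Milton: each market re-picks its cheapest; new service cost 378, saving 132.
Extra fixed cost: 53. Net change = 53 − 132 = -79.
(Totals: 874 → 795.)

Yes — net change −79 (cost falls by 79).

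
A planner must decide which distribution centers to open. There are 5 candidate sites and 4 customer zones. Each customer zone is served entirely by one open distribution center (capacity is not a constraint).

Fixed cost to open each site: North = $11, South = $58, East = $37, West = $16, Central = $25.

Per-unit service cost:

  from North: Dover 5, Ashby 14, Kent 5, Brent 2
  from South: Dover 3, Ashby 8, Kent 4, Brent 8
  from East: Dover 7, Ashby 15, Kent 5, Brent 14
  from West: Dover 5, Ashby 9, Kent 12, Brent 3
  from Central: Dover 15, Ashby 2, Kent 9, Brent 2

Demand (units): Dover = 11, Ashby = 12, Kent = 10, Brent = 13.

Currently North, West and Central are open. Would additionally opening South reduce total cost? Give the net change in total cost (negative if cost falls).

No — net change +26 (cost rises by 26).

Current service cost with {North, West, Central}: 155.
Adding South: each customer zone re-picks its cheapest; new service cost 123, saving 32.
Extra fixed cost: 58. Net change = 58 − 32 = 26.
(Totals: 207 → 233.)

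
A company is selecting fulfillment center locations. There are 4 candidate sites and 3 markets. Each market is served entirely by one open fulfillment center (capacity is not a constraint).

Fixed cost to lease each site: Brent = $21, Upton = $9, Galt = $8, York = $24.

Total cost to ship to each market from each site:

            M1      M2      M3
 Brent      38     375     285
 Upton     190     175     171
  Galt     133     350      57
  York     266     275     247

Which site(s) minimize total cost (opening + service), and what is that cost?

Open Brent, Upton and Galt; minimum total cost 308.

For any fixed open set, each market goes to its cheapest open site; total = fixed + service.
{Brent, Upton, Galt}: M1→Brent 38, M2→Upton 175, M3→Galt 57. Service 270; fixed 38; total 308.
{Brent, Upton, Galt, York}: service 270 + fixed 62 = 332
{Upton, Galt}: service 365 + fixed 17 = 382
{Galt}: service 540 + fixed 8 = 548
(All 15 nonempty subsets were checked; Brent, Upton and Galt is lowest.)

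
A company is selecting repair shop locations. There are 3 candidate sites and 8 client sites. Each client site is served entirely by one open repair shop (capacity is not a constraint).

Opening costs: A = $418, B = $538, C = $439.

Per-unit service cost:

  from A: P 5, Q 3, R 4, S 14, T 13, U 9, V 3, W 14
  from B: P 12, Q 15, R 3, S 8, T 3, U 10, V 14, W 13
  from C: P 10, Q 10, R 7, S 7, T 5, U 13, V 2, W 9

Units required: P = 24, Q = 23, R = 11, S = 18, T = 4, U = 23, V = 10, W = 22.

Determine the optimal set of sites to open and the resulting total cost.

Open A only; minimum total cost 1500.

For any fixed open set, each client site goes to its cheapest open site; total = fixed + service.
{A}: P→A 5·24=120, Q→A 3·23=69, R→A 4·11=44, S→A 14·18=252, T→A 13·4=52, U→A 9·23=207, V→A 3·10=30, W→A 14·22=308. Service 1082; fixed 418; total 1500.
{C}: service 1210 + fixed 439 = 1649
{A, C}: P→A 5·24=120, Q→A 3·23=69, R→A 4·11=44, S→C 7·18=126, T→C 5·4=20, U→A 9·23=207, V→C 2·10=20, W→C 9·22=198. Service 804; fixed 857; total 1661.
{A, B, C}: P→A 5·24=120, Q→A 3·23=69, R→B 3·11=33, S→C 7·18=126, T→B 3·4=12, U→A 9·23=207, V→C 2·10=20, W→C 9·22=198. Service 785; fixed 1395; total 2180.
(All 7 nonempty subsets were checked; A only is lowest.)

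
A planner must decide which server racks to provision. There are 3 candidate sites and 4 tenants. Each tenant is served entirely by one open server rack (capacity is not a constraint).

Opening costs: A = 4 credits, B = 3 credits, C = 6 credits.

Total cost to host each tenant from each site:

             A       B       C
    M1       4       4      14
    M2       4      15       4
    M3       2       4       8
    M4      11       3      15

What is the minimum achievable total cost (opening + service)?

For any fixed open set, each tenant goes to its cheapest open site; total = fixed + service.
{A, B}: M1→A 4, M2→A 4, M3→A 2, M4→B 3. Service 13; fixed 7; total 20.
{B, C}: M1→B 4, M2→C 4, M3→B 4, M4→B 3. Service 15; fixed 9; total 24.
{A}: M1→A 4, M2→A 4, M3→A 2, M4→A 11. Service 21; fixed 4; total 25.
{A, B, C}: service 13 + fixed 13 = 26
No other subset beats 20.

Minimum total cost: 20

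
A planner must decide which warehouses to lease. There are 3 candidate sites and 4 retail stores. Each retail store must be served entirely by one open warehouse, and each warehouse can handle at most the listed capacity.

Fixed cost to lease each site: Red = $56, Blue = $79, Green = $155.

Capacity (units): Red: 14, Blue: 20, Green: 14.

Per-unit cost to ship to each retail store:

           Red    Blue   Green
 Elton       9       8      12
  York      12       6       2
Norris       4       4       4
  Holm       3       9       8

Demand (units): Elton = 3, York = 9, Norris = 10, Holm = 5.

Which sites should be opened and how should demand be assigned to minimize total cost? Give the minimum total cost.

Minimum total cost: 271

Open {Red, Blue}: Elton→Red 9·3=27, York→Blue 6·9=54, Norris→Blue 4·10=40, Holm→Red 3·5=15.
Loads: Red carries 8/14, Blue carries 19/20. Service 136; fixed 135; total 271.
Next best feasible plan costs 298.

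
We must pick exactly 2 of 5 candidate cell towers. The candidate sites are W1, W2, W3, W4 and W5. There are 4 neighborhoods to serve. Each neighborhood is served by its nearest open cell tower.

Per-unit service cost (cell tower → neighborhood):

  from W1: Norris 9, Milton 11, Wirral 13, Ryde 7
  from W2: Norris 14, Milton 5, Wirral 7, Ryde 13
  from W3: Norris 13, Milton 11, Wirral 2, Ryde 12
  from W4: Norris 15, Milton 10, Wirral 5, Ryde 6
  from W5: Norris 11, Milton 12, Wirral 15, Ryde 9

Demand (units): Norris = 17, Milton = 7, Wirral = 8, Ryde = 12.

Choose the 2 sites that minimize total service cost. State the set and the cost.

Choose W1 and W2; total service cost 328.

With exactly 2 open, each neighborhood uses its cheapest among the chosen.
{W1, W2}: Norris→W1 9·17=153, Milton→W2 5·7=35, Wirral→W2 7·8=56, Ryde→W1 7·12=84. Service cost 328.
{W1, W3}: service cost 330
{W1, W4}: service cost 335
Among all 10 size-2 choices, {W1, W2} is lowest.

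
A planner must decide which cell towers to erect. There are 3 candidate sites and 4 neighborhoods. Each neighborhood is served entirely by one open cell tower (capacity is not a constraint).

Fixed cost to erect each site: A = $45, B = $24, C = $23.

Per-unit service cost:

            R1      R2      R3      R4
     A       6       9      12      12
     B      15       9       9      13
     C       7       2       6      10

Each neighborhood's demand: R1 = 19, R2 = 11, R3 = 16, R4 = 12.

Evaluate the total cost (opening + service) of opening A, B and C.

Total cost: 444

Each neighborhood is assigned to its cheapest site among the open ones.
{A, B, C}: R1→A 6·19=114, R2→C 2·11=22, R3→C 6·16=96, R4→C 10·12=120. Service 352; fixed 92; total 444.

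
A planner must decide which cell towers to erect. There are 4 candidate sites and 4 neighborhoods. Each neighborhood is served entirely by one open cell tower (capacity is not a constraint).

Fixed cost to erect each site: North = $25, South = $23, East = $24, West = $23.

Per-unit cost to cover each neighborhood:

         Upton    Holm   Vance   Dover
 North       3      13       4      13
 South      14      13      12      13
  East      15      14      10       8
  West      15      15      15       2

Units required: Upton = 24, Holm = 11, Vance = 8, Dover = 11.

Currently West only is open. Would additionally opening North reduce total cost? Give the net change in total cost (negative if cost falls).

Yes — net change −373 (cost falls by 373).

Current service cost with {West}: 667.
Adding North: each neighborhood re-picks its cheapest; new service cost 269, saving 398.
Extra fixed cost: 25. Net change = 25 − 398 = -373.
(Totals: 690 → 317.)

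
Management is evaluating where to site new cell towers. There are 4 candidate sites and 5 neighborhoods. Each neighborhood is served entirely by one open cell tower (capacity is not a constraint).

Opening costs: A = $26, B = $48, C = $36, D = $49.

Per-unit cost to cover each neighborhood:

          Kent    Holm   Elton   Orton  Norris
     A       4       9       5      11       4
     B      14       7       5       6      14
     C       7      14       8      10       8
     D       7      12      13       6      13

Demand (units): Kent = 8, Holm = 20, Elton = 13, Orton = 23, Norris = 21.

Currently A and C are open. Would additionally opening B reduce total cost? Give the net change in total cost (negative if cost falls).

Current service cost with {A, C}: 591.
Adding B: each neighborhood re-picks its cheapest; new service cost 459, saving 132.
Extra fixed cost: 48. Net change = 48 − 132 = -84.
(Totals: 653 → 569.)

Yes — net change −84 (cost falls by 84).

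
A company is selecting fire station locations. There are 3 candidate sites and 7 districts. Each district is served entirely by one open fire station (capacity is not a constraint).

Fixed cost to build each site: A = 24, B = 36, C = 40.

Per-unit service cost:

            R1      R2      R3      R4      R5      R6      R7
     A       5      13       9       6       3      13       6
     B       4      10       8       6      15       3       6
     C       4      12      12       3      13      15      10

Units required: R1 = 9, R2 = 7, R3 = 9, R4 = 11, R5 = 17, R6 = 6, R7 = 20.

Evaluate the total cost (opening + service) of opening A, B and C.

Each district is assigned to its cheapest site among the open ones.
{A, B, C}: R1→B 4·9=36, R2→B 10·7=70, R3→B 8·9=72, R4→C 3·11=33, R5→A 3·17=51, R6→B 3·6=18, R7→A 6·20=120. Service 400; fixed 100; total 500.

Total cost: 500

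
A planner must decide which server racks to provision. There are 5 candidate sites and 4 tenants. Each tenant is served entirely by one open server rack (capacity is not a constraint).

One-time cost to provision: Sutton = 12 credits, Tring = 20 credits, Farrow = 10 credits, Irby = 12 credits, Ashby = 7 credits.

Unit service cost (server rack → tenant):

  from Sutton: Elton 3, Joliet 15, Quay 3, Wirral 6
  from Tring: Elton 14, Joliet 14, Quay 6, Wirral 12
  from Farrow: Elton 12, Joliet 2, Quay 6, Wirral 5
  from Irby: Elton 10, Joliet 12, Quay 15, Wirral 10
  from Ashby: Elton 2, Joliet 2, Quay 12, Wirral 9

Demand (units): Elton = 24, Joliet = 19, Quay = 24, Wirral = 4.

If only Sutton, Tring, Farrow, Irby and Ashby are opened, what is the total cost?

Each tenant is assigned to its cheapest site among the open ones.
{Sutton, Tring, Farrow, Irby, Ashby}: Elton→Ashby 2·24=48, Joliet→Farrow 2·19=38, Quay→Sutton 3·24=72, Wirral→Farrow 5·4=20. Service 178; fixed 61; total 239.

Total cost: 239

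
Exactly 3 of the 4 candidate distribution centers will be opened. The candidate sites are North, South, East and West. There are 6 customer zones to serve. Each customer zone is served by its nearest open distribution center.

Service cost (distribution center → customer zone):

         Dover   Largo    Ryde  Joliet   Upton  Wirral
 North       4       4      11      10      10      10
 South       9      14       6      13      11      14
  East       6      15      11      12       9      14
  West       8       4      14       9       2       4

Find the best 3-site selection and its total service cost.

With exactly 3 open, each customer zone uses its cheapest among the chosen.
{North, South, West}: Dover→North 4, Largo→North 4, Ryde→South 6, Joliet→West 9, Upton→West 2, Wirral→West 4. Service cost 29.
{South, East, West}: service cost 31
{North, East, West}: service cost 34
Among all 4 size-3 choices, {North, South, West} is lowest.

Choose North, South and West; total service cost 29.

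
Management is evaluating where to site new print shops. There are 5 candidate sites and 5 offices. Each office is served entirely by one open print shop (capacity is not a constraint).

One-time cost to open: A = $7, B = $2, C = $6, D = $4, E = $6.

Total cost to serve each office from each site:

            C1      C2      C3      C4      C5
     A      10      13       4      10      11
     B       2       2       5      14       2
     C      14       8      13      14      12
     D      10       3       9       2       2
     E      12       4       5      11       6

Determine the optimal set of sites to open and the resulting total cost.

Open B and D; minimum total cost 19.

For any fixed open set, each office goes to its cheapest open site; total = fixed + service.
{B, D}: C1→B 2, C2→B 2, C3→B 5, C4→D 2, C5→B 2. Service 13; fixed 6; total 19.
{A, B, D}: C1→B 2, C2→B 2, C3→A 4, C4→D 2, C5→B 2. Service 12; fixed 13; total 25.
{B, C, D}: service 13 + fixed 12 = 25
{A, B, C, D, E}: C1→B 2, C2→B 2, C3→A 4, C4→D 2, C5→B 2. Service 12; fixed 25; total 37.
No other subset beats 19.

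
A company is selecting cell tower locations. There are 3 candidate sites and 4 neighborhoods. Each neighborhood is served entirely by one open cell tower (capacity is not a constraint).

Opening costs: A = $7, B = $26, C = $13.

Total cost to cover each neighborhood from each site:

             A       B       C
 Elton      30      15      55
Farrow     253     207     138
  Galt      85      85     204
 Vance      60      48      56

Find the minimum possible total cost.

For any fixed open set, each neighborhood goes to its cheapest open site; total = fixed + service.
{B, C}: Elton→B 15, Farrow→C 138, Galt→B 85, Vance→B 48. Service 286; fixed 39; total 325.
{A, C}: service 309 + fixed 20 = 329
{A, B, C}: service 286 + fixed 46 = 332
{A}: service 428 + fixed 7 = 435
No other subset beats 325.

Minimum total cost: 325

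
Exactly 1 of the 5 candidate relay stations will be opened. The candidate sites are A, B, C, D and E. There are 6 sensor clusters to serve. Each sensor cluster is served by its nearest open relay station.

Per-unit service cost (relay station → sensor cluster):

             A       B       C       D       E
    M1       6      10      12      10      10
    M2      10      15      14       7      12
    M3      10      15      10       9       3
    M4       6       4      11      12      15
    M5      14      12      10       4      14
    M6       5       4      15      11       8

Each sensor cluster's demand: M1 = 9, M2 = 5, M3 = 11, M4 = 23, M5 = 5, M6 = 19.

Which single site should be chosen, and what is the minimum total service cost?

Choose A only; total service cost 517.

With exactly 1 open, each sensor cluster uses its cheapest among the chosen.
{A}: M1→A 6·9=54, M2→A 10·5=50, M3→A 10·11=110, M4→A 6·23=138, M5→A 14·5=70, M6→A 5·19=95. Service cost 517.
{B}: service cost 558
{D}: service cost 729
Among all 5 size-1 choices, {A} is lowest.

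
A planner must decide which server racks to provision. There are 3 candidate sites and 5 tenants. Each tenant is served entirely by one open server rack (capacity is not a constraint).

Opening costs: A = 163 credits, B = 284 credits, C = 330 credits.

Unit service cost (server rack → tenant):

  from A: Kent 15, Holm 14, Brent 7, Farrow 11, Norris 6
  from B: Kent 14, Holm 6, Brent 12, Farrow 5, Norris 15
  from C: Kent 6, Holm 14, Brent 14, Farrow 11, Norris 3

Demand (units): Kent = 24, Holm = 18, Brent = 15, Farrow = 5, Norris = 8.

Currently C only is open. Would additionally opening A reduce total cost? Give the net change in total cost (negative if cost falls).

No — net change +58 (cost rises by 58).

Current service cost with {C}: 685.
Adding A: each tenant re-picks its cheapest; new service cost 580, saving 105.
Extra fixed cost: 163. Net change = 163 − 105 = 58.
(Totals: 1015 → 1073.)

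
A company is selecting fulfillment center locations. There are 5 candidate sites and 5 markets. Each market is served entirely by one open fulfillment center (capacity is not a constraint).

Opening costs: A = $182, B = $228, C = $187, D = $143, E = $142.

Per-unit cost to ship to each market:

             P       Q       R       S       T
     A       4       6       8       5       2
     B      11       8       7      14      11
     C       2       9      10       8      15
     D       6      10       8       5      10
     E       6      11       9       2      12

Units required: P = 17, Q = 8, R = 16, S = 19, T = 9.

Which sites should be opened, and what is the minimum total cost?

Open A only; minimum total cost 539.

For any fixed open set, each market goes to its cheapest open site; total = fixed + service.
{A}: P→A 4·17=68, Q→A 6·8=48, R→A 8·16=128, S→A 5·19=95, T→A 2·9=18. Service 357; fixed 182; total 539.
{E}: P→E 6·17=102, Q→E 11·8=88, R→E 9·16=144, S→E 2·19=38, T→E 12·9=108. Service 480; fixed 142; total 622.
{A, E}: service 300 + fixed 324 = 624
{A, B, C, D, E}: service 250 + fixed 882 = 1132
No other subset beats 539.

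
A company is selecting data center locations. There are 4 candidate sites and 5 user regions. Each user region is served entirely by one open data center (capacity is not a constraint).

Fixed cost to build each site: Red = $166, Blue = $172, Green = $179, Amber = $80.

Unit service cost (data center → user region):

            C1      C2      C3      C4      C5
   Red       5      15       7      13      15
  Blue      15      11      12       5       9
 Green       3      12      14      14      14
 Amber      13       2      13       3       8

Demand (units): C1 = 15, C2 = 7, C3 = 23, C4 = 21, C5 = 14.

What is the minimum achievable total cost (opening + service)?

Minimum total cost: 671

For any fixed open set, each user region goes to its cheapest open site; total = fixed + service.
{Red, Amber}: C1→Red 5·15=75, C2→Amber 2·7=14, C3→Red 7·23=161, C4→Amber 3·21=63, C5→Amber 8·14=112. Service 425; fixed 246; total 671.
{Amber}: service 683 + fixed 80 = 763
{Green, Amber}: service 533 + fixed 259 = 792
{Red, Blue, Green, Amber}: C1→Green 3·15=45, C2→Amber 2·7=14, C3→Red 7·23=161, C4→Amber 3·21=63, C5→Amber 8·14=112. Service 395; fixed 597; total 992.
(All 15 nonempty subsets were checked; Red and Amber is lowest.)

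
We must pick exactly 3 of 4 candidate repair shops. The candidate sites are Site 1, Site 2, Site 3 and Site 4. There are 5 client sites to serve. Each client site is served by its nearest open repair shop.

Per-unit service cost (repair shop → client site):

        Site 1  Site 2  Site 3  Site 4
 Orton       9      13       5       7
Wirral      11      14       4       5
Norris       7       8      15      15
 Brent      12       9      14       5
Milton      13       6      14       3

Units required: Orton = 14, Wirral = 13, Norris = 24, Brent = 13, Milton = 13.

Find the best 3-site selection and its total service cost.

Choose Site 1, Site 3 and Site 4; total service cost 394.

With exactly 3 open, each client site uses its cheapest among the chosen.
{Site 1, Site 3, Site 4}: Orton→Site 3 5·14=70, Wirral→Site 3 4·13=52, Norris→Site 1 7·24=168, Brent→Site 4 5·13=65, Milton→Site 4 3·13=39. Service cost 394.
{Site 2, Site 3, Site 4}: service cost 418
{Site 1, Site 2, Site 4}: service cost 435
Among all 4 size-3 choices, {Site 1, Site 3, Site 4} is lowest.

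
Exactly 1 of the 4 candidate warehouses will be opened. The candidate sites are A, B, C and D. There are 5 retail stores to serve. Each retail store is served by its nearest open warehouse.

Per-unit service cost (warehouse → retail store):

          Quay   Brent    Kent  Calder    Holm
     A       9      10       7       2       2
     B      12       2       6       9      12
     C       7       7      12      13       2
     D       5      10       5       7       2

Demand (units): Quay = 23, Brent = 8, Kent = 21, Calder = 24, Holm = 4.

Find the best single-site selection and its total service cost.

With exactly 1 open, each retail store uses its cheapest among the chosen.
{D}: Quay→D 5·23=115, Brent→D 10·8=80, Kent→D 5·21=105, Calder→D 7·24=168, Holm→D 2·4=8. Service cost 476.
{A}: service cost 490
{B}: service cost 682
Among all 4 size-1 choices, {D} is lowest.

Choose D only; total service cost 476.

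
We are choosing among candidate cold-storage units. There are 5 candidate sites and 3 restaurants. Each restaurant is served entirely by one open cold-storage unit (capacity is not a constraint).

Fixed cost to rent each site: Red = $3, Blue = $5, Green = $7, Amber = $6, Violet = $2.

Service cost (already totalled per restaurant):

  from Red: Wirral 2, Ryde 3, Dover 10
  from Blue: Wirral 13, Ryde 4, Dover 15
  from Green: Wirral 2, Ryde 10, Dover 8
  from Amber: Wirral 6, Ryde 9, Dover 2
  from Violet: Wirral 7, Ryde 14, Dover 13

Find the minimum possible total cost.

For any fixed open set, each restaurant goes to its cheapest open site; total = fixed + service.
{Red, Amber}: Wirral→Red 2, Ryde→Red 3, Dover→Amber 2. Service 7; fixed 9; total 16.
{Red}: service 15 + fixed 3 = 18
{Red, Amber, Violet}: Wirral→Red 2, Ryde→Red 3, Dover→Amber 2. Service 7; fixed 11; total 18.
{Red, Blue, Green, Amber, Violet}: Wirral→Red 2, Ryde→Red 3, Dover→Amber 2. Service 7; fixed 23; total 30.
No other subset beats 16.

Minimum total cost: 16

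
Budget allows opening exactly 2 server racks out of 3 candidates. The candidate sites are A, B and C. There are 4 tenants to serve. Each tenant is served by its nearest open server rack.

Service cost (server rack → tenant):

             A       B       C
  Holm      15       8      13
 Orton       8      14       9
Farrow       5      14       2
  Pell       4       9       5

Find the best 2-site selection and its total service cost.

With exactly 2 open, each tenant uses its cheapest among the chosen.
{B, C}: Holm→B 8, Orton→C 9, Farrow→C 2, Pell→C 5. Service cost 24.
{A, B}: service cost 25
{A, C}: service cost 27
Among all 3 size-2 choices, {B, C} is lowest.

Choose B and C; total service cost 24.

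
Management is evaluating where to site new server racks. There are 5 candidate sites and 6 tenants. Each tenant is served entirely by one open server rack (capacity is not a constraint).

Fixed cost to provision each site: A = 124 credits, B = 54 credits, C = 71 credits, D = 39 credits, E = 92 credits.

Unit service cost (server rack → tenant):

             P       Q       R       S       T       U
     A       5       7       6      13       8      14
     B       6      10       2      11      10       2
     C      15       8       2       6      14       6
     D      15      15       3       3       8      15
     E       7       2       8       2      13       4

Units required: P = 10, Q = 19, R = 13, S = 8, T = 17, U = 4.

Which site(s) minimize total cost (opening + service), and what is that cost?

Open D and E; minimum total cost 446.

For any fixed open set, each tenant goes to its cheapest open site; total = fixed + service.
{D, E}: P→E 7·10=70, Q→E 2·19=38, R→D 3·13=39, S→E 2·8=16, T→D 8·17=136, U→E 4·4=16. Service 315; fixed 131; total 446.
{B, E}: P→B 6·10=60, Q→E 2·19=38, R→B 2·13=26, S→E 2·8=16, T→B 10·17=170, U→B 2·4=8. Service 318; fixed 146; total 464.
{B, D, E}: service 284 + fixed 185 = 469
{A, B, C, D, E}: P→A 5·10=50, Q→E 2·19=38, R→B 2·13=26, S→E 2·8=16, T→A 8·17=136, U→B 2·4=8. Service 274; fixed 380; total 654.
No other subset beats 446.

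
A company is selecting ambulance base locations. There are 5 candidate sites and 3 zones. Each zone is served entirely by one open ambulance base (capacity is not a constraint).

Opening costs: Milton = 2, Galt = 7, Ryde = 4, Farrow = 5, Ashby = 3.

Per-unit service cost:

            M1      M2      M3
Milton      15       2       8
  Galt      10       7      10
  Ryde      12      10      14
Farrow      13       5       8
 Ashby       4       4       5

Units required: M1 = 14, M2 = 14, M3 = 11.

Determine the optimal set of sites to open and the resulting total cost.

Open Milton and Ashby; minimum total cost 144.

For any fixed open set, each zone goes to its cheapest open site; total = fixed + service.
{Milton, Ashby}: M1→Ashby 4·14=56, M2→Milton 2·14=28, M3→Ashby 5·11=55. Service 139; fixed 5; total 144.
{Milton, Ryde, Ashby}: M1→Ashby 4·14=56, M2→Milton 2·14=28, M3→Ashby 5·11=55. Service 139; fixed 9; total 148.
{Milton, Farrow, Ashby}: service 139 + fixed 10 = 149
{Milton, Galt, Ryde, Farrow, Ashby}: service 139 + fixed 21 = 160
No other subset beats 144.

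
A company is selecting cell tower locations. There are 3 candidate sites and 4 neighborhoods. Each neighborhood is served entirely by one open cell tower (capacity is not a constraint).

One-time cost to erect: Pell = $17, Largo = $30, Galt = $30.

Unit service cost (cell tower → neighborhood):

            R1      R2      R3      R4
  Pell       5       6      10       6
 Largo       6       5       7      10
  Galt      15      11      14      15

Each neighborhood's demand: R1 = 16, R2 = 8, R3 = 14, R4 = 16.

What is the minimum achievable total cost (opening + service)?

For any fixed open set, each neighborhood goes to its cheapest open site; total = fixed + service.
{Pell, Largo}: R1→Pell 5·16=80, R2→Largo 5·8=40, R3→Largo 7·14=98, R4→Pell 6·16=96. Service 314; fixed 47; total 361.
{Pell}: service 364 + fixed 17 = 381
{Pell, Largo, Galt}: service 314 + fixed 77 = 391
No other subset beats 361.

Minimum total cost: 361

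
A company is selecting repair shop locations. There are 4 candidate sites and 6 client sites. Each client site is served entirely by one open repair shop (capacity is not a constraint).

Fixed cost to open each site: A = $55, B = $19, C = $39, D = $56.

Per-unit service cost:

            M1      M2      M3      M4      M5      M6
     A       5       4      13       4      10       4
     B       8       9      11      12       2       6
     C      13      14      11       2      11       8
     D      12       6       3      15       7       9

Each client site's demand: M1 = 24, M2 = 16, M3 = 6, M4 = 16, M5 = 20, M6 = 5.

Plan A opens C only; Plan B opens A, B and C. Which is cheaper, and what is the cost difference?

Plan A: {C}: M1→C 13·24=312, M2→C 14·16=224, M3→C 11·6=66, M4→C 2·16=32, M5→C 11·20=220, M6→C 8·5=40. Service 894; fixed 39; total 933.
Plan B: {A, B, C}: M1→A 5·24=120, M2→A 4·16=64, M3→B 11·6=66, M4→C 2·16=32, M5→B 2·20=40, M6→A 4·5=20. Service 342; fixed 113; total 455.
Difference: |933 − 455| = 478.

Plan B is cheaper by 478.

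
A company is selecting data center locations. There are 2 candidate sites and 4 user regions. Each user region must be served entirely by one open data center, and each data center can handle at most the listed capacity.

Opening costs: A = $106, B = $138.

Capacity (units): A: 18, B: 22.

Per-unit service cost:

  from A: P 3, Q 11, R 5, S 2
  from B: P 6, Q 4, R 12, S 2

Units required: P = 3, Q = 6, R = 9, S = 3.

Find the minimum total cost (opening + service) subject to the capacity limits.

Open {B}: P→B 6·3=18, Q→B 4·6=24, R→B 12·9=108, S→B 2·3=6.
Loads: B carries 21/22. Service 156; fixed 138; total 294.
Next best feasible plan costs 328.

Minimum total cost: 294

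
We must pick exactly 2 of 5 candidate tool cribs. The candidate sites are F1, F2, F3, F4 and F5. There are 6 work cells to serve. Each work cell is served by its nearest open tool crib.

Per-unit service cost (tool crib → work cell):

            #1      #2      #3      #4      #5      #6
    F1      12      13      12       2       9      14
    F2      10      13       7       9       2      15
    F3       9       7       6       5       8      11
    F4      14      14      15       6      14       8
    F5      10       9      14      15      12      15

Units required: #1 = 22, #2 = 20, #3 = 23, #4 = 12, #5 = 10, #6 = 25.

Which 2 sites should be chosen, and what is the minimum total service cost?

With exactly 2 open, each work cell uses its cheapest among the chosen.
{F3, F4}: #1→F3 9·22=198, #2→F3 7·20=140, #3→F3 6·23=138, #4→F3 5·12=60, #5→F3 8·10=80, #6→F4 8·25=200. Service cost 816.
{F2, F3}: service cost 831
{F1, F3}: service cost 855
Among all 10 size-2 choices, {F3, F4} is lowest.

Choose F3 and F4; total service cost 816.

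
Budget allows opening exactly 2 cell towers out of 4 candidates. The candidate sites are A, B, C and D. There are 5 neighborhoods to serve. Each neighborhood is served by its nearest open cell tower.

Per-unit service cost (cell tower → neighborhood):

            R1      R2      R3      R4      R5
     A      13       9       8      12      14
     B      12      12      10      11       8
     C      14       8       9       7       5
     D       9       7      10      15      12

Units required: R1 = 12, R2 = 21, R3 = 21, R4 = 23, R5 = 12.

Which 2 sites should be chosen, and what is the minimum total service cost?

Choose C and D; total service cost 665.

With exactly 2 open, each neighborhood uses its cheapest among the chosen.
{C, D}: R1→D 9·12=108, R2→D 7·21=147, R3→C 9·21=189, R4→C 7·23=161, R5→C 5·12=60. Service cost 665.
{A, C}: service cost 713
{B, C}: service cost 722
Among all 6 size-2 choices, {C, D} is lowest.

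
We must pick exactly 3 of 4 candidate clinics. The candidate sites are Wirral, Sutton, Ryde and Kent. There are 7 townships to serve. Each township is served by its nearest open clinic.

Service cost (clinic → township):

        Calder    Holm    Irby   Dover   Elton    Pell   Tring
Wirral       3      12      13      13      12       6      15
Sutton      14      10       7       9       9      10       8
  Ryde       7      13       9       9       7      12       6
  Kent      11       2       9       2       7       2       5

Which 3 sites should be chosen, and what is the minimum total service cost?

Choose Wirral, Sutton and Kent; total service cost 28.

With exactly 3 open, each township uses its cheapest among the chosen.
{Wirral, Sutton, Kent}: Calder→Wirral 3, Holm→Kent 2, Irby→Sutton 7, Dover→Kent 2, Elton→Kent 7, Pell→Kent 2, Tring→Kent 5. Service cost 28.
{Wirral, Ryde, Kent}: service cost 30
{Sutton, Ryde, Kent}: service cost 32
Among all 4 size-3 choices, {Wirral, Sutton, Kent} is lowest.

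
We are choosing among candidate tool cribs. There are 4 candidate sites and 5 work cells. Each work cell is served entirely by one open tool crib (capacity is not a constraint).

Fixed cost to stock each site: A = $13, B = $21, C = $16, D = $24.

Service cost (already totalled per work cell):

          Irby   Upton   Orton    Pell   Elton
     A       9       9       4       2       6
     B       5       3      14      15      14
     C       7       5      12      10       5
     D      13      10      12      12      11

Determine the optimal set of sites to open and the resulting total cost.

Open A only; minimum total cost 43.

For any fixed open set, each work cell goes to its cheapest open site; total = fixed + service.
{A}: Irby→A 9, Upton→A 9, Orton→A 4, Pell→A 2, Elton→A 6. Service 30; fixed 13; total 43.
{A, C}: Irby→C 7, Upton→C 5, Orton→A 4, Pell→A 2, Elton→C 5. Service 23; fixed 29; total 52.
{A, B}: service 20 + fixed 34 = 54
{A, B, C, D}: service 19 + fixed 74 = 93
No other subset beats 43.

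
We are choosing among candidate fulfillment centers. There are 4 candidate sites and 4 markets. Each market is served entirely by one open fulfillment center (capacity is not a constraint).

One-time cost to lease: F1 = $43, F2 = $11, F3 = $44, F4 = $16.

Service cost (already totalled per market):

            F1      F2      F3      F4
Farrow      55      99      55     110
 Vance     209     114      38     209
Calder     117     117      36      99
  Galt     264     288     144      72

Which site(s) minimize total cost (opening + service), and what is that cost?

For any fixed open set, each market goes to its cheapest open site; total = fixed + service.
{F3, F4}: Farrow→F3 55, Vance→F3 38, Calder→F3 36, Galt→F4 72. Service 201; fixed 60; total 261.
{F2, F3, F4}: Farrow→F3 55, Vance→F3 38, Calder→F3 36, Galt→F4 72. Service 201; fixed 71; total 272.
{F1, F3, F4}: Farrow→F1 55, Vance→F3 38, Calder→F3 36, Galt→F4 72. Service 201; fixed 103; total 304.
{F1, F2, F3, F4}: service 201 + fixed 114 = 315
No other subset beats 261.

Open F3 and F4; minimum total cost 261.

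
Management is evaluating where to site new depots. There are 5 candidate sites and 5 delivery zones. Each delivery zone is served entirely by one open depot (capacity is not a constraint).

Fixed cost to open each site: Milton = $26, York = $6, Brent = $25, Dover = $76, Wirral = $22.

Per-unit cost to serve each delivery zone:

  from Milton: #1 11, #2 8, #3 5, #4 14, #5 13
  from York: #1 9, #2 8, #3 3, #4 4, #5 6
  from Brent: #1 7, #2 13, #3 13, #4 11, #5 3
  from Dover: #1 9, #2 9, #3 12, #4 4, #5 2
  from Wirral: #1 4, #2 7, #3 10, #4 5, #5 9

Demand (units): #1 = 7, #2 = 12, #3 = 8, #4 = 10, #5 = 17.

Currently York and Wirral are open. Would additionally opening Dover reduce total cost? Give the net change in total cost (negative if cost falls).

No — net change +8 (cost rises by 8).

Current service cost with {York, Wirral}: 278.
Adding Dover: each delivery zone re-picks its cheapest; new service cost 210, saving 68.
Extra fixed cost: 76. Net change = 76 − 68 = 8.
(Totals: 306 → 314.)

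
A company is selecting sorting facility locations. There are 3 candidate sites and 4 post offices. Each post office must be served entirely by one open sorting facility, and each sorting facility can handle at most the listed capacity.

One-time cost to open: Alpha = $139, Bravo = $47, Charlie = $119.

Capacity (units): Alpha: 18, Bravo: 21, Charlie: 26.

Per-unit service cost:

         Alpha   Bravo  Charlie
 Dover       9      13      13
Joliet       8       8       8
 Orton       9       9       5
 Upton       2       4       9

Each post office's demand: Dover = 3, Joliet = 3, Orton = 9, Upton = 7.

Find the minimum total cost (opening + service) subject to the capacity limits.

Open {Charlie}: Dover→Charlie 13·3=39, Joliet→Charlie 8·3=24, Orton→Charlie 5·9=45, Upton→Charlie 9·7=63.
Loads: Charlie carries 22/26. Service 171; fixed 119; total 290.
Next best feasible plan costs 302.

Minimum total cost: 290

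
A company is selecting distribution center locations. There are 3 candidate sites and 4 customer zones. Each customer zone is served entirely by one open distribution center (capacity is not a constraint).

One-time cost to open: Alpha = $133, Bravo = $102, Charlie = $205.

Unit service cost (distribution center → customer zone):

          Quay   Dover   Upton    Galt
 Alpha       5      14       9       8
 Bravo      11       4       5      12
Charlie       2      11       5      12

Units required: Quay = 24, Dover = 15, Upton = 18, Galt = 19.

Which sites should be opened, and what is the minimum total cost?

Open Alpha and Bravo; minimum total cost 657.

For any fixed open set, each customer zone goes to its cheapest open site; total = fixed + service.
{Alpha, Bravo}: Quay→Alpha 5·24=120, Dover→Bravo 4·15=60, Upton→Bravo 5·18=90, Galt→Alpha 8·19=152. Service 422; fixed 235; total 657.
{Bravo, Charlie}: service 426 + fixed 307 = 733
{Charlie}: Quay→Charlie 2·24=48, Dover→Charlie 11·15=165, Upton→Charlie 5·18=90, Galt→Charlie 12·19=228. Service 531; fixed 205; total 736.
{Alpha, Bravo, Charlie}: Quay→Charlie 2·24=48, Dover→Bravo 4·15=60, Upton→Bravo 5·18=90, Galt→Alpha 8·19=152. Service 350; fixed 440; total 790.
(All 7 nonempty subsets were checked; Alpha and Bravo is lowest.)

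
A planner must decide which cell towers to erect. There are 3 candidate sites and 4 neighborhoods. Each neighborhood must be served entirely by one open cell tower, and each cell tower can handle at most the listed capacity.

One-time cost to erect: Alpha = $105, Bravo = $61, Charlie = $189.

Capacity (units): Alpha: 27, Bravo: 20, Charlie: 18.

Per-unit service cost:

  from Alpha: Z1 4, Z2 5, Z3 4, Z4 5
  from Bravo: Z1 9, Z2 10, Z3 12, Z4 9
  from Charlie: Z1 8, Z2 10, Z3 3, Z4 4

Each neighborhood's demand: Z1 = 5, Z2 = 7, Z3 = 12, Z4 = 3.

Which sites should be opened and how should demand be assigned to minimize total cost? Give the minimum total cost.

Open {Alpha}: Z1→Alpha 4·5=20, Z2→Alpha 5·7=35, Z3→Alpha 4·12=48, Z4→Alpha 5·3=15.
Loads: Alpha carries 27/27. Service 118; fixed 105; total 223.
Next best feasible plan costs 284.

Minimum total cost: 223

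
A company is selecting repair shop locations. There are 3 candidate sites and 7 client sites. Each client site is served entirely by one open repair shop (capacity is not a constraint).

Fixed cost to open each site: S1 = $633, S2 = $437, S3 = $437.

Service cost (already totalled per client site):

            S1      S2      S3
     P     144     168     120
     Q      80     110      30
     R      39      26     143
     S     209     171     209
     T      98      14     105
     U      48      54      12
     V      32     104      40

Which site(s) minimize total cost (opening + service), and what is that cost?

Open S2 only; minimum total cost 1084.

For any fixed open set, each client site goes to its cheapest open site; total = fixed + service.
{S2}: P→S2 168, Q→S2 110, R→S2 26, S→S2 171, T→S2 14, U→S2 54, V→S2 104. Service 647; fixed 437; total 1084.
{S3}: P→S3 120, Q→S3 30, R→S3 143, S→S3 209, T→S3 105, U→S3 12, V→S3 40. Service 659; fixed 437; total 1096.
{S1}: P→S1 144, Q→S1 80, R→S1 39, S→S1 209, T→S1 98, U→S1 48, V→S1 32. Service 650; fixed 633; total 1283.
{S1, S2, S3}: service 405 + fixed 1507 = 1912
No other subset beats 1084.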